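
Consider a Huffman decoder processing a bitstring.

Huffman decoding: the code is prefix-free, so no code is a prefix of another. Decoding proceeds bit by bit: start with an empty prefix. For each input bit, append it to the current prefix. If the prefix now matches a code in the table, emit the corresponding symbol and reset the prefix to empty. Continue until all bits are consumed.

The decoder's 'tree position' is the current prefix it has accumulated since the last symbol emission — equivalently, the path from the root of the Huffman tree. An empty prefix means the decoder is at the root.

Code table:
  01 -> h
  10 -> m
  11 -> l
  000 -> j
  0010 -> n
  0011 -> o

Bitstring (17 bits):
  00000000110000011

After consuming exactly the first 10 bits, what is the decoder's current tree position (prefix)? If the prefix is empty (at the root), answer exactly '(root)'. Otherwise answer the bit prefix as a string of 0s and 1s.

Bit 0: prefix='0' (no match yet)
Bit 1: prefix='00' (no match yet)
Bit 2: prefix='000' -> emit 'j', reset
Bit 3: prefix='0' (no match yet)
Bit 4: prefix='00' (no match yet)
Bit 5: prefix='000' -> emit 'j', reset
Bit 6: prefix='0' (no match yet)
Bit 7: prefix='00' (no match yet)
Bit 8: prefix='001' (no match yet)
Bit 9: prefix='0011' -> emit 'o', reset

Answer: (root)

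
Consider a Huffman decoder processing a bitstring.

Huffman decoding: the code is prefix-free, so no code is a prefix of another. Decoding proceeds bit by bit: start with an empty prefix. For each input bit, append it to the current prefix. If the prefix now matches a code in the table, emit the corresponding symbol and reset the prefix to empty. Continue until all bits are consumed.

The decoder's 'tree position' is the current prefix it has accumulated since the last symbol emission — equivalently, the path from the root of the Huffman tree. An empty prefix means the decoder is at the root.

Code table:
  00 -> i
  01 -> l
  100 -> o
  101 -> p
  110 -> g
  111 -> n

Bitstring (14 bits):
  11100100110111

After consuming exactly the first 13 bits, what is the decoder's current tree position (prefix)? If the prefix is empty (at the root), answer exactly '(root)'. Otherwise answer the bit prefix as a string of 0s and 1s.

Answer: 11

Derivation:
Bit 0: prefix='1' (no match yet)
Bit 1: prefix='11' (no match yet)
Bit 2: prefix='111' -> emit 'n', reset
Bit 3: prefix='0' (no match yet)
Bit 4: prefix='00' -> emit 'i', reset
Bit 5: prefix='1' (no match yet)
Bit 6: prefix='10' (no match yet)
Bit 7: prefix='100' -> emit 'o', reset
Bit 8: prefix='1' (no match yet)
Bit 9: prefix='11' (no match yet)
Bit 10: prefix='110' -> emit 'g', reset
Bit 11: prefix='1' (no match yet)
Bit 12: prefix='11' (no match yet)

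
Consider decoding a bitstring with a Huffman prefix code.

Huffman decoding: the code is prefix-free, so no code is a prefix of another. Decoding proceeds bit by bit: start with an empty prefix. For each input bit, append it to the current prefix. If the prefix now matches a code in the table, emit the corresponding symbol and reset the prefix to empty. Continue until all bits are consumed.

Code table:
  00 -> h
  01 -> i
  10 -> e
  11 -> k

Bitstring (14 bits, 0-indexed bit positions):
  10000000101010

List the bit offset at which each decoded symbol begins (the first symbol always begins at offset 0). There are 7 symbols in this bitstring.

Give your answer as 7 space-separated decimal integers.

Answer: 0 2 4 6 8 10 12

Derivation:
Bit 0: prefix='1' (no match yet)
Bit 1: prefix='10' -> emit 'e', reset
Bit 2: prefix='0' (no match yet)
Bit 3: prefix='00' -> emit 'h', reset
Bit 4: prefix='0' (no match yet)
Bit 5: prefix='00' -> emit 'h', reset
Bit 6: prefix='0' (no match yet)
Bit 7: prefix='00' -> emit 'h', reset
Bit 8: prefix='1' (no match yet)
Bit 9: prefix='10' -> emit 'e', reset
Bit 10: prefix='1' (no match yet)
Bit 11: prefix='10' -> emit 'e', reset
Bit 12: prefix='1' (no match yet)
Bit 13: prefix='10' -> emit 'e', reset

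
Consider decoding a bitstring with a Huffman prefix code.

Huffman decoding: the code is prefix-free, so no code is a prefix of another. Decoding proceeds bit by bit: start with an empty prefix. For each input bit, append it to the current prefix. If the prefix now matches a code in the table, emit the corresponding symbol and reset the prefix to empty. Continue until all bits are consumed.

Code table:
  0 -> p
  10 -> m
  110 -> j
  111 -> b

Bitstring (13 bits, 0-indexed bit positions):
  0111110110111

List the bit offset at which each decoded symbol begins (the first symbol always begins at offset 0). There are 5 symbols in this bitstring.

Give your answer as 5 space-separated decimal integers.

Answer: 0 1 4 7 10

Derivation:
Bit 0: prefix='0' -> emit 'p', reset
Bit 1: prefix='1' (no match yet)
Bit 2: prefix='11' (no match yet)
Bit 3: prefix='111' -> emit 'b', reset
Bit 4: prefix='1' (no match yet)
Bit 5: prefix='11' (no match yet)
Bit 6: prefix='110' -> emit 'j', reset
Bit 7: prefix='1' (no match yet)
Bit 8: prefix='11' (no match yet)
Bit 9: prefix='110' -> emit 'j', reset
Bit 10: prefix='1' (no match yet)
Bit 11: prefix='11' (no match yet)
Bit 12: prefix='111' -> emit 'b', reset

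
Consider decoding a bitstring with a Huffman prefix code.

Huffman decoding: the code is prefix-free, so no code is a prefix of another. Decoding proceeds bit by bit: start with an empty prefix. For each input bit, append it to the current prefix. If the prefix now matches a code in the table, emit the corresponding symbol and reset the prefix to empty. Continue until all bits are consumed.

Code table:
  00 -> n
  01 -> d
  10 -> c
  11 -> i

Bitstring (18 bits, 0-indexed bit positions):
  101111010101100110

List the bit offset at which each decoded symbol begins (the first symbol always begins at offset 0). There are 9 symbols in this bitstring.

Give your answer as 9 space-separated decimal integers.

Bit 0: prefix='1' (no match yet)
Bit 1: prefix='10' -> emit 'c', reset
Bit 2: prefix='1' (no match yet)
Bit 3: prefix='11' -> emit 'i', reset
Bit 4: prefix='1' (no match yet)
Bit 5: prefix='11' -> emit 'i', reset
Bit 6: prefix='0' (no match yet)
Bit 7: prefix='01' -> emit 'd', reset
Bit 8: prefix='0' (no match yet)
Bit 9: prefix='01' -> emit 'd', reset
Bit 10: prefix='0' (no match yet)
Bit 11: prefix='01' -> emit 'd', reset
Bit 12: prefix='1' (no match yet)
Bit 13: prefix='10' -> emit 'c', reset
Bit 14: prefix='0' (no match yet)
Bit 15: prefix='01' -> emit 'd', reset
Bit 16: prefix='1' (no match yet)
Bit 17: prefix='10' -> emit 'c', reset

Answer: 0 2 4 6 8 10 12 14 16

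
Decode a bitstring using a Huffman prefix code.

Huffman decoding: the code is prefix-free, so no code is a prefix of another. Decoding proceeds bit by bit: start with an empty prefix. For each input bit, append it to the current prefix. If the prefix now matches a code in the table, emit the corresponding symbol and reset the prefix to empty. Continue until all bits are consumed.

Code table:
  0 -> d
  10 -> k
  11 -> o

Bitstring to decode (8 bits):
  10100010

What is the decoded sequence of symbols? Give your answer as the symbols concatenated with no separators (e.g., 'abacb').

Answer: kkddk

Derivation:
Bit 0: prefix='1' (no match yet)
Bit 1: prefix='10' -> emit 'k', reset
Bit 2: prefix='1' (no match yet)
Bit 3: prefix='10' -> emit 'k', reset
Bit 4: prefix='0' -> emit 'd', reset
Bit 5: prefix='0' -> emit 'd', reset
Bit 6: prefix='1' (no match yet)
Bit 7: prefix='10' -> emit 'k', reset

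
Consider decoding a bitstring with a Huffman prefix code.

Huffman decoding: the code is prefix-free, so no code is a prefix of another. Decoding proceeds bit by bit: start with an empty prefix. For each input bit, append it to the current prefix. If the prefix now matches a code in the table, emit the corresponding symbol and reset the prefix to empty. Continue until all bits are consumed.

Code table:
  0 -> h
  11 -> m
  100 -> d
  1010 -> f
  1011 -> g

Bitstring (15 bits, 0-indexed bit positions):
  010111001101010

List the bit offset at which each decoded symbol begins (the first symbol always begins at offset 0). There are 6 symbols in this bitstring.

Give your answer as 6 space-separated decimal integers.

Bit 0: prefix='0' -> emit 'h', reset
Bit 1: prefix='1' (no match yet)
Bit 2: prefix='10' (no match yet)
Bit 3: prefix='101' (no match yet)
Bit 4: prefix='1011' -> emit 'g', reset
Bit 5: prefix='1' (no match yet)
Bit 6: prefix='10' (no match yet)
Bit 7: prefix='100' -> emit 'd', reset
Bit 8: prefix='1' (no match yet)
Bit 9: prefix='11' -> emit 'm', reset
Bit 10: prefix='0' -> emit 'h', reset
Bit 11: prefix='1' (no match yet)
Bit 12: prefix='10' (no match yet)
Bit 13: prefix='101' (no match yet)
Bit 14: prefix='1010' -> emit 'f', reset

Answer: 0 1 5 8 10 11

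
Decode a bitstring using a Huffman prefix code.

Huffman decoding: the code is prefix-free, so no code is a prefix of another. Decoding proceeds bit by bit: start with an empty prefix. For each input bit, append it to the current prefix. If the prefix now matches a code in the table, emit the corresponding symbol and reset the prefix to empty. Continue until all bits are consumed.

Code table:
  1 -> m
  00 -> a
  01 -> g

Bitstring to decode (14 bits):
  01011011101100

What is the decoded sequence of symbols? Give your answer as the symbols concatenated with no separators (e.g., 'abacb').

Answer: ggmgmmgma

Derivation:
Bit 0: prefix='0' (no match yet)
Bit 1: prefix='01' -> emit 'g', reset
Bit 2: prefix='0' (no match yet)
Bit 3: prefix='01' -> emit 'g', reset
Bit 4: prefix='1' -> emit 'm', reset
Bit 5: prefix='0' (no match yet)
Bit 6: prefix='01' -> emit 'g', reset
Bit 7: prefix='1' -> emit 'm', reset
Bit 8: prefix='1' -> emit 'm', reset
Bit 9: prefix='0' (no match yet)
Bit 10: prefix='01' -> emit 'g', reset
Bit 11: prefix='1' -> emit 'm', reset
Bit 12: prefix='0' (no match yet)
Bit 13: prefix='00' -> emit 'a', reset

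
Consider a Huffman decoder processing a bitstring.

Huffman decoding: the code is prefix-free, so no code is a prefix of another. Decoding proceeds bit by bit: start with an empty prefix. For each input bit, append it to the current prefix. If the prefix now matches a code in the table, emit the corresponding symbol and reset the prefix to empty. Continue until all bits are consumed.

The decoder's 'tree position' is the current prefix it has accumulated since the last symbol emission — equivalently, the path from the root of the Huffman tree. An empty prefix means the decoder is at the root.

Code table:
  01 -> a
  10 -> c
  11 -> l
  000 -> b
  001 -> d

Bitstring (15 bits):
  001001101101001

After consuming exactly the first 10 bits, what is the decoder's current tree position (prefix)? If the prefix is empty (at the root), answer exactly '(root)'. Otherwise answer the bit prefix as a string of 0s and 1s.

Answer: (root)

Derivation:
Bit 0: prefix='0' (no match yet)
Bit 1: prefix='00' (no match yet)
Bit 2: prefix='001' -> emit 'd', reset
Bit 3: prefix='0' (no match yet)
Bit 4: prefix='00' (no match yet)
Bit 5: prefix='001' -> emit 'd', reset
Bit 6: prefix='1' (no match yet)
Bit 7: prefix='10' -> emit 'c', reset
Bit 8: prefix='1' (no match yet)
Bit 9: prefix='11' -> emit 'l', reset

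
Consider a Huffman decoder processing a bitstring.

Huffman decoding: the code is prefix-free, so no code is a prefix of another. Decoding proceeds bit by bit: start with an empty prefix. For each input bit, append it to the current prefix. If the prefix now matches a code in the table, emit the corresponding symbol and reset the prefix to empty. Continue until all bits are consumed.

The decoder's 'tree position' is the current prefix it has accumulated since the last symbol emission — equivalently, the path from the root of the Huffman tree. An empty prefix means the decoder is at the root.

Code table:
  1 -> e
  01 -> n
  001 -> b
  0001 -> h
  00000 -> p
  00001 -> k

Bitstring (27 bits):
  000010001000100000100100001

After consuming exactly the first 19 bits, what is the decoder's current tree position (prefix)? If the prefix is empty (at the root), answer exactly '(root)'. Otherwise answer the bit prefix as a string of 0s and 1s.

Bit 0: prefix='0' (no match yet)
Bit 1: prefix='00' (no match yet)
Bit 2: prefix='000' (no match yet)
Bit 3: prefix='0000' (no match yet)
Bit 4: prefix='00001' -> emit 'k', reset
Bit 5: prefix='0' (no match yet)
Bit 6: prefix='00' (no match yet)
Bit 7: prefix='000' (no match yet)
Bit 8: prefix='0001' -> emit 'h', reset
Bit 9: prefix='0' (no match yet)
Bit 10: prefix='00' (no match yet)
Bit 11: prefix='000' (no match yet)
Bit 12: prefix='0001' -> emit 'h', reset
Bit 13: prefix='0' (no match yet)
Bit 14: prefix='00' (no match yet)
Bit 15: prefix='000' (no match yet)
Bit 16: prefix='0000' (no match yet)
Bit 17: prefix='00000' -> emit 'p', reset
Bit 18: prefix='1' -> emit 'e', reset

Answer: (root)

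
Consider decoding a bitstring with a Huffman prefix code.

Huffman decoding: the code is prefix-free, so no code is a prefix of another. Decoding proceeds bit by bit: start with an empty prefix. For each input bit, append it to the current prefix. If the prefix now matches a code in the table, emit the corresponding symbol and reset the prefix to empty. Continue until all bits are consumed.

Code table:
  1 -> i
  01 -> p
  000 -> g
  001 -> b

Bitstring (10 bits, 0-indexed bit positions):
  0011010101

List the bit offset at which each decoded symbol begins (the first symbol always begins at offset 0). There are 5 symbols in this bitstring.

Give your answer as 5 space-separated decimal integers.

Bit 0: prefix='0' (no match yet)
Bit 1: prefix='00' (no match yet)
Bit 2: prefix='001' -> emit 'b', reset
Bit 3: prefix='1' -> emit 'i', reset
Bit 4: prefix='0' (no match yet)
Bit 5: prefix='01' -> emit 'p', reset
Bit 6: prefix='0' (no match yet)
Bit 7: prefix='01' -> emit 'p', reset
Bit 8: prefix='0' (no match yet)
Bit 9: prefix='01' -> emit 'p', reset

Answer: 0 3 4 6 8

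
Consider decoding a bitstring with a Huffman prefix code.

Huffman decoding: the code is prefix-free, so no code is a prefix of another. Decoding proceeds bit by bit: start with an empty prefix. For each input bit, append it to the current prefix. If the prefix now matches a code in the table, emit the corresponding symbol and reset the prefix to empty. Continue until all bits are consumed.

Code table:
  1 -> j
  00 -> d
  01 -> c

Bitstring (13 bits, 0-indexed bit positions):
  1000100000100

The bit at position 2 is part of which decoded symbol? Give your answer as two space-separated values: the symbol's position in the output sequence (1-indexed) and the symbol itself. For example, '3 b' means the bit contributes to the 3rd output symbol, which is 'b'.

Answer: 2 d

Derivation:
Bit 0: prefix='1' -> emit 'j', reset
Bit 1: prefix='0' (no match yet)
Bit 2: prefix='00' -> emit 'd', reset
Bit 3: prefix='0' (no match yet)
Bit 4: prefix='01' -> emit 'c', reset
Bit 5: prefix='0' (no match yet)
Bit 6: prefix='00' -> emit 'd', reset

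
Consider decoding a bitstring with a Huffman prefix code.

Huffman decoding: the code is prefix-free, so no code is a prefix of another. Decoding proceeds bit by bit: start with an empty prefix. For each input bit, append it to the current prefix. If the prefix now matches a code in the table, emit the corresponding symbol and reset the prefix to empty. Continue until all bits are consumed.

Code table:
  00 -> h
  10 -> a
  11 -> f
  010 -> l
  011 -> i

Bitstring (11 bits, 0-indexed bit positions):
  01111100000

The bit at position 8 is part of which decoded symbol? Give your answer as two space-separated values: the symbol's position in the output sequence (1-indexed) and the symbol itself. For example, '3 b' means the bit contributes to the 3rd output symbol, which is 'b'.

Bit 0: prefix='0' (no match yet)
Bit 1: prefix='01' (no match yet)
Bit 2: prefix='011' -> emit 'i', reset
Bit 3: prefix='1' (no match yet)
Bit 4: prefix='11' -> emit 'f', reset
Bit 5: prefix='1' (no match yet)
Bit 6: prefix='10' -> emit 'a', reset
Bit 7: prefix='0' (no match yet)
Bit 8: prefix='00' -> emit 'h', reset
Bit 9: prefix='0' (no match yet)
Bit 10: prefix='00' -> emit 'h', reset

Answer: 4 h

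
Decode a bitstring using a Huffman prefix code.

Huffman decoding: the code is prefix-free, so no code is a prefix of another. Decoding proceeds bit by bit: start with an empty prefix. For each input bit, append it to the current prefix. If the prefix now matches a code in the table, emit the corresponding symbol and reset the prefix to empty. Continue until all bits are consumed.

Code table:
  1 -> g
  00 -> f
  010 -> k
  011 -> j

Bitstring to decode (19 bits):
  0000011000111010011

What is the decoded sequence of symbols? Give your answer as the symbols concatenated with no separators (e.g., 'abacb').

Bit 0: prefix='0' (no match yet)
Bit 1: prefix='00' -> emit 'f', reset
Bit 2: prefix='0' (no match yet)
Bit 3: prefix='00' -> emit 'f', reset
Bit 4: prefix='0' (no match yet)
Bit 5: prefix='01' (no match yet)
Bit 6: prefix='011' -> emit 'j', reset
Bit 7: prefix='0' (no match yet)
Bit 8: prefix='00' -> emit 'f', reset
Bit 9: prefix='0' (no match yet)
Bit 10: prefix='01' (no match yet)
Bit 11: prefix='011' -> emit 'j', reset
Bit 12: prefix='1' -> emit 'g', reset
Bit 13: prefix='0' (no match yet)
Bit 14: prefix='01' (no match yet)
Bit 15: prefix='010' -> emit 'k', reset
Bit 16: prefix='0' (no match yet)
Bit 17: prefix='01' (no match yet)
Bit 18: prefix='011' -> emit 'j', reset

Answer: ffjfjgkj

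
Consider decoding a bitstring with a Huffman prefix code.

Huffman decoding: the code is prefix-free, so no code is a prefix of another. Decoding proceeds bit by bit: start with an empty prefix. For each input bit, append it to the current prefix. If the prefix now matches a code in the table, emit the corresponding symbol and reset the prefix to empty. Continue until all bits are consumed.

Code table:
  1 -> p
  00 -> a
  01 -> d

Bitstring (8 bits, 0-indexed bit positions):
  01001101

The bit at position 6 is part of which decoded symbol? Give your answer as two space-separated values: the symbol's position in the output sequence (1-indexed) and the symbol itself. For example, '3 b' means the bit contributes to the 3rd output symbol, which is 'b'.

Bit 0: prefix='0' (no match yet)
Bit 1: prefix='01' -> emit 'd', reset
Bit 2: prefix='0' (no match yet)
Bit 3: prefix='00' -> emit 'a', reset
Bit 4: prefix='1' -> emit 'p', reset
Bit 5: prefix='1' -> emit 'p', reset
Bit 6: prefix='0' (no match yet)
Bit 7: prefix='01' -> emit 'd', reset

Answer: 5 d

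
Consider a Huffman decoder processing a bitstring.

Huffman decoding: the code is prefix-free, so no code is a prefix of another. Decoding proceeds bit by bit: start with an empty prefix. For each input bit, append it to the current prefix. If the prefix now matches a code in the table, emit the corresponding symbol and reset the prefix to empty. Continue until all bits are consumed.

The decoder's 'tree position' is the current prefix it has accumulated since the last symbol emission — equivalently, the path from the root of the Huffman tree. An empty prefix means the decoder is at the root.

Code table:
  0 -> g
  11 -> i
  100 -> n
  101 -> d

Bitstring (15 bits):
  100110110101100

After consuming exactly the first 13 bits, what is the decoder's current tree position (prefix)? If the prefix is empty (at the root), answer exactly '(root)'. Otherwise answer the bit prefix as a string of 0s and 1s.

Answer: 1

Derivation:
Bit 0: prefix='1' (no match yet)
Bit 1: prefix='10' (no match yet)
Bit 2: prefix='100' -> emit 'n', reset
Bit 3: prefix='1' (no match yet)
Bit 4: prefix='11' -> emit 'i', reset
Bit 5: prefix='0' -> emit 'g', reset
Bit 6: prefix='1' (no match yet)
Bit 7: prefix='11' -> emit 'i', reset
Bit 8: prefix='0' -> emit 'g', reset
Bit 9: prefix='1' (no match yet)
Bit 10: prefix='10' (no match yet)
Bit 11: prefix='101' -> emit 'd', reset
Bit 12: prefix='1' (no match yet)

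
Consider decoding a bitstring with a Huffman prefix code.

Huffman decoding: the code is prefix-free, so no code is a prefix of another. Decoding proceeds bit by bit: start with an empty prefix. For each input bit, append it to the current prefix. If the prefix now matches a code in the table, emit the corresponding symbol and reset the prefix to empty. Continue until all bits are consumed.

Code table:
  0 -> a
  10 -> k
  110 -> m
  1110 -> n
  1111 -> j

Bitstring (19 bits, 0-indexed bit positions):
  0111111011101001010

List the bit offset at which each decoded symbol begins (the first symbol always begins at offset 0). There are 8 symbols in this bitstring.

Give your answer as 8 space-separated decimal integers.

Answer: 0 1 5 8 12 14 15 17

Derivation:
Bit 0: prefix='0' -> emit 'a', reset
Bit 1: prefix='1' (no match yet)
Bit 2: prefix='11' (no match yet)
Bit 3: prefix='111' (no match yet)
Bit 4: prefix='1111' -> emit 'j', reset
Bit 5: prefix='1' (no match yet)
Bit 6: prefix='11' (no match yet)
Bit 7: prefix='110' -> emit 'm', reset
Bit 8: prefix='1' (no match yet)
Bit 9: prefix='11' (no match yet)
Bit 10: prefix='111' (no match yet)
Bit 11: prefix='1110' -> emit 'n', reset
Bit 12: prefix='1' (no match yet)
Bit 13: prefix='10' -> emit 'k', reset
Bit 14: prefix='0' -> emit 'a', reset
Bit 15: prefix='1' (no match yet)
Bit 16: prefix='10' -> emit 'k', reset
Bit 17: prefix='1' (no match yet)
Bit 18: prefix='10' -> emit 'k', reset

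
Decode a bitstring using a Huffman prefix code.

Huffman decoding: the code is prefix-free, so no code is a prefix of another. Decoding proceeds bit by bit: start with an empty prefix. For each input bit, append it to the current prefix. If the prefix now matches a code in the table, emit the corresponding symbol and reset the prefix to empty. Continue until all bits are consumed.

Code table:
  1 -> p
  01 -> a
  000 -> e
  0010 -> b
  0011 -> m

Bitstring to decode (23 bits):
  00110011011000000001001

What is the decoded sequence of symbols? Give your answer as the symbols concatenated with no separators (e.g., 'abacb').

Answer: mmapeeba

Derivation:
Bit 0: prefix='0' (no match yet)
Bit 1: prefix='00' (no match yet)
Bit 2: prefix='001' (no match yet)
Bit 3: prefix='0011' -> emit 'm', reset
Bit 4: prefix='0' (no match yet)
Bit 5: prefix='00' (no match yet)
Bit 6: prefix='001' (no match yet)
Bit 7: prefix='0011' -> emit 'm', reset
Bit 8: prefix='0' (no match yet)
Bit 9: prefix='01' -> emit 'a', reset
Bit 10: prefix='1' -> emit 'p', reset
Bit 11: prefix='0' (no match yet)
Bit 12: prefix='00' (no match yet)
Bit 13: prefix='000' -> emit 'e', reset
Bit 14: prefix='0' (no match yet)
Bit 15: prefix='00' (no match yet)
Bit 16: prefix='000' -> emit 'e', reset
Bit 17: prefix='0' (no match yet)
Bit 18: prefix='00' (no match yet)
Bit 19: prefix='001' (no match yet)
Bit 20: prefix='0010' -> emit 'b', reset
Bit 21: prefix='0' (no match yet)
Bit 22: prefix='01' -> emit 'a', reset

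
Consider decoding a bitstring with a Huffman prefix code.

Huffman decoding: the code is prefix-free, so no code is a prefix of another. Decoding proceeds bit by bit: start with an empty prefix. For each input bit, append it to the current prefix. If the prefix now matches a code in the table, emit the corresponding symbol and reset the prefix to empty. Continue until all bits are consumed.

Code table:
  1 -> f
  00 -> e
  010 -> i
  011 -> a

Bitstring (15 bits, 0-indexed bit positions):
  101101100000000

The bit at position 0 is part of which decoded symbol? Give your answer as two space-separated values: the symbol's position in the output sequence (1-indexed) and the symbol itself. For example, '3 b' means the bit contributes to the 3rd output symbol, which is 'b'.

Bit 0: prefix='1' -> emit 'f', reset
Bit 1: prefix='0' (no match yet)
Bit 2: prefix='01' (no match yet)
Bit 3: prefix='011' -> emit 'a', reset
Bit 4: prefix='0' (no match yet)

Answer: 1 f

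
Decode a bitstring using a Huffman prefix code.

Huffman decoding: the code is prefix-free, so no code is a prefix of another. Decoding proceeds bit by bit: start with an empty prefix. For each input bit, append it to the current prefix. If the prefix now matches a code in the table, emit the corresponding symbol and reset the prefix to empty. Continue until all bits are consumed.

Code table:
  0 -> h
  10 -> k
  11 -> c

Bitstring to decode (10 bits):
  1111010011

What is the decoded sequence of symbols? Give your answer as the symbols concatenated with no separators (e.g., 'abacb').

Bit 0: prefix='1' (no match yet)
Bit 1: prefix='11' -> emit 'c', reset
Bit 2: prefix='1' (no match yet)
Bit 3: prefix='11' -> emit 'c', reset
Bit 4: prefix='0' -> emit 'h', reset
Bit 5: prefix='1' (no match yet)
Bit 6: prefix='10' -> emit 'k', reset
Bit 7: prefix='0' -> emit 'h', reset
Bit 8: prefix='1' (no match yet)
Bit 9: prefix='11' -> emit 'c', reset

Answer: cchkhc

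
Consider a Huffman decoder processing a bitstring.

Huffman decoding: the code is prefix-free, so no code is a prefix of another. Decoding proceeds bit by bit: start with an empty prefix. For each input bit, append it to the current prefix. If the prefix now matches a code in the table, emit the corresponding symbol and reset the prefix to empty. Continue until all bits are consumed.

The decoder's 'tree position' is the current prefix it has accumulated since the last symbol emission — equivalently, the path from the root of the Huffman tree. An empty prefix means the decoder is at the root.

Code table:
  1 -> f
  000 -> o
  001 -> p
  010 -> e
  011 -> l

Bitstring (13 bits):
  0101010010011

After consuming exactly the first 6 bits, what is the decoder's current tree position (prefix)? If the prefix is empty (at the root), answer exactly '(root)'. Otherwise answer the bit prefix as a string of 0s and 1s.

Bit 0: prefix='0' (no match yet)
Bit 1: prefix='01' (no match yet)
Bit 2: prefix='010' -> emit 'e', reset
Bit 3: prefix='1' -> emit 'f', reset
Bit 4: prefix='0' (no match yet)
Bit 5: prefix='01' (no match yet)

Answer: 01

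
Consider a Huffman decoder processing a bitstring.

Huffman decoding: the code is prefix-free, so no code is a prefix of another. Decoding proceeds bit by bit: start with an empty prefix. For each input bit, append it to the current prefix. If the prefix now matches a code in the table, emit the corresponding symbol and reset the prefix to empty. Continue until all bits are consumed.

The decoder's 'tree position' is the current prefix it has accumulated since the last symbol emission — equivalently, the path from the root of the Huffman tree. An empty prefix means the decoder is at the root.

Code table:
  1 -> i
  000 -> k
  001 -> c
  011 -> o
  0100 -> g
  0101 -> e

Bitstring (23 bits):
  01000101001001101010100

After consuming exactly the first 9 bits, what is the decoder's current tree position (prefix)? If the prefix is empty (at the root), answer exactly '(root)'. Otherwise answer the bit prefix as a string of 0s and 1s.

Answer: 0

Derivation:
Bit 0: prefix='0' (no match yet)
Bit 1: prefix='01' (no match yet)
Bit 2: prefix='010' (no match yet)
Bit 3: prefix='0100' -> emit 'g', reset
Bit 4: prefix='0' (no match yet)
Bit 5: prefix='01' (no match yet)
Bit 6: prefix='010' (no match yet)
Bit 7: prefix='0101' -> emit 'e', reset
Bit 8: prefix='0' (no match yet)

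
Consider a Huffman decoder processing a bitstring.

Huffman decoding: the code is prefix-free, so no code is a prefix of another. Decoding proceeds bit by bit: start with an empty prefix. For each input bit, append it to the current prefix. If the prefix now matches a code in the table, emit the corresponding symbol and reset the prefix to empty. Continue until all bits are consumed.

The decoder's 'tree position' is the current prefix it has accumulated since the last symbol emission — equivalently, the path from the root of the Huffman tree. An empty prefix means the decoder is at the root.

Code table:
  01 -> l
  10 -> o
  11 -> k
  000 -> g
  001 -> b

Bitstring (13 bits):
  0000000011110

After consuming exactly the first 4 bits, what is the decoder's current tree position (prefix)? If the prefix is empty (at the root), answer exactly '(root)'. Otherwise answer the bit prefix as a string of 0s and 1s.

Bit 0: prefix='0' (no match yet)
Bit 1: prefix='00' (no match yet)
Bit 2: prefix='000' -> emit 'g', reset
Bit 3: prefix='0' (no match yet)

Answer: 0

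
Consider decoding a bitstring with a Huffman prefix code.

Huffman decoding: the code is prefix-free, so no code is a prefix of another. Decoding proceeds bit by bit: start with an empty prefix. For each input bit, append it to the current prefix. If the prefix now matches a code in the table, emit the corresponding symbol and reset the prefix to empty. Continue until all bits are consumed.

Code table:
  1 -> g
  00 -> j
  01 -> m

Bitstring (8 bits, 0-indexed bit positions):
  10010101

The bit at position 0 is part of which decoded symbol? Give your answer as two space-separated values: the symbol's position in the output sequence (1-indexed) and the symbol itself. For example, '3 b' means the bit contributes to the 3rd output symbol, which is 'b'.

Answer: 1 g

Derivation:
Bit 0: prefix='1' -> emit 'g', reset
Bit 1: prefix='0' (no match yet)
Bit 2: prefix='00' -> emit 'j', reset
Bit 3: prefix='1' -> emit 'g', reset
Bit 4: prefix='0' (no match yet)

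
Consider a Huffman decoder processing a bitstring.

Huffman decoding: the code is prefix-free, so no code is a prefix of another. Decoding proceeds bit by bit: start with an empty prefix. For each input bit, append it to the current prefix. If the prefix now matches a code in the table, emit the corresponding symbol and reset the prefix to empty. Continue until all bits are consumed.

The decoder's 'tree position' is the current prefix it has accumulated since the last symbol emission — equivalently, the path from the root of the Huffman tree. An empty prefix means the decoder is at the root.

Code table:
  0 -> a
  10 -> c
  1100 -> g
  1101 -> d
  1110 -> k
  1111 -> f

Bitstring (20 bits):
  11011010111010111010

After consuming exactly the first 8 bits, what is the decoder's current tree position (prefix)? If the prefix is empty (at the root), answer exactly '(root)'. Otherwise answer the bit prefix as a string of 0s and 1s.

Answer: (root)

Derivation:
Bit 0: prefix='1' (no match yet)
Bit 1: prefix='11' (no match yet)
Bit 2: prefix='110' (no match yet)
Bit 3: prefix='1101' -> emit 'd', reset
Bit 4: prefix='1' (no match yet)
Bit 5: prefix='10' -> emit 'c', reset
Bit 6: prefix='1' (no match yet)
Bit 7: prefix='10' -> emit 'c', reset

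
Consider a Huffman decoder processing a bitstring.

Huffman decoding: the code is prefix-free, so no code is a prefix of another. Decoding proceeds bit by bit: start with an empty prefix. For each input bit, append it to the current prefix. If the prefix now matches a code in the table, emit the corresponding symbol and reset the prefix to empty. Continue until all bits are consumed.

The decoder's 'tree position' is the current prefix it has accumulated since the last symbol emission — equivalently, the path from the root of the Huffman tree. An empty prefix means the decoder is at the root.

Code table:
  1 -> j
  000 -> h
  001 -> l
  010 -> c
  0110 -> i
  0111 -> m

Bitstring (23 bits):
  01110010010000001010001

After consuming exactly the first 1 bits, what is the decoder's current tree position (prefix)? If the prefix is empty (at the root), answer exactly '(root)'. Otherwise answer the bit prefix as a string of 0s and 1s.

Bit 0: prefix='0' (no match yet)

Answer: 0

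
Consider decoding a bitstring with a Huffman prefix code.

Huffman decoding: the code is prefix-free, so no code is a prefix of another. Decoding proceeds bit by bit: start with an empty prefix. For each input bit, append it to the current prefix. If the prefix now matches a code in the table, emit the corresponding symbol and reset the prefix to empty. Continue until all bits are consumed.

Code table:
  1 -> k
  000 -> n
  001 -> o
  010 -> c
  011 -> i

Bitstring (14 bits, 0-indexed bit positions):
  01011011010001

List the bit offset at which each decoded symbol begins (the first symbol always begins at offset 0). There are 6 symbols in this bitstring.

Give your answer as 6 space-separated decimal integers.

Bit 0: prefix='0' (no match yet)
Bit 1: prefix='01' (no match yet)
Bit 2: prefix='010' -> emit 'c', reset
Bit 3: prefix='1' -> emit 'k', reset
Bit 4: prefix='1' -> emit 'k', reset
Bit 5: prefix='0' (no match yet)
Bit 6: prefix='01' (no match yet)
Bit 7: prefix='011' -> emit 'i', reset
Bit 8: prefix='0' (no match yet)
Bit 9: prefix='01' (no match yet)
Bit 10: prefix='010' -> emit 'c', reset
Bit 11: prefix='0' (no match yet)
Bit 12: prefix='00' (no match yet)
Bit 13: prefix='001' -> emit 'o', reset

Answer: 0 3 4 5 8 11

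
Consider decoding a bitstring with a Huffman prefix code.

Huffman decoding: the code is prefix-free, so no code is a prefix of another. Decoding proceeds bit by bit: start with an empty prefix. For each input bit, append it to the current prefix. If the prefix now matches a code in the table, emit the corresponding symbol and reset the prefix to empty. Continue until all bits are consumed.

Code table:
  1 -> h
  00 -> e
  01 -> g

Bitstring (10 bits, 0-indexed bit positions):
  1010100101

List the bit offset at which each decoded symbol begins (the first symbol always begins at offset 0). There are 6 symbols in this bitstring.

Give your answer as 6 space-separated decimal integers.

Answer: 0 1 3 5 7 8

Derivation:
Bit 0: prefix='1' -> emit 'h', reset
Bit 1: prefix='0' (no match yet)
Bit 2: prefix='01' -> emit 'g', reset
Bit 3: prefix='0' (no match yet)
Bit 4: prefix='01' -> emit 'g', reset
Bit 5: prefix='0' (no match yet)
Bit 6: prefix='00' -> emit 'e', reset
Bit 7: prefix='1' -> emit 'h', reset
Bit 8: prefix='0' (no match yet)
Bit 9: prefix='01' -> emit 'g', reset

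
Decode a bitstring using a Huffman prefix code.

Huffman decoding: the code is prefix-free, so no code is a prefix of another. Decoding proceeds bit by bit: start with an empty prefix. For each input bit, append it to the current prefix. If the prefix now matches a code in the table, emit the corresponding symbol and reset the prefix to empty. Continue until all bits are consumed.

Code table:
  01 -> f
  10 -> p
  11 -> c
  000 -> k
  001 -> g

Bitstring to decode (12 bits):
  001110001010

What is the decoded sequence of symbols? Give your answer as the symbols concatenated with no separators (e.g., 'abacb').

Bit 0: prefix='0' (no match yet)
Bit 1: prefix='00' (no match yet)
Bit 2: prefix='001' -> emit 'g', reset
Bit 3: prefix='1' (no match yet)
Bit 4: prefix='11' -> emit 'c', reset
Bit 5: prefix='0' (no match yet)
Bit 6: prefix='00' (no match yet)
Bit 7: prefix='000' -> emit 'k', reset
Bit 8: prefix='1' (no match yet)
Bit 9: prefix='10' -> emit 'p', reset
Bit 10: prefix='1' (no match yet)
Bit 11: prefix='10' -> emit 'p', reset

Answer: gckpp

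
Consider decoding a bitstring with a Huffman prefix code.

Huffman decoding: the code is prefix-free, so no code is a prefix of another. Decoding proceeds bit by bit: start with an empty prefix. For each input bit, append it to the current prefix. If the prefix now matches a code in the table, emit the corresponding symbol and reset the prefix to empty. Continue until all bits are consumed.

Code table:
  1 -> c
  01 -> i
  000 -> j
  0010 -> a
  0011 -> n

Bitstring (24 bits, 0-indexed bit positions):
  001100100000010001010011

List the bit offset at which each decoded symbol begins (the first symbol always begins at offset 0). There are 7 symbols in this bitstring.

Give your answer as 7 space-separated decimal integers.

Answer: 0 4 8 11 15 19 20

Derivation:
Bit 0: prefix='0' (no match yet)
Bit 1: prefix='00' (no match yet)
Bit 2: prefix='001' (no match yet)
Bit 3: prefix='0011' -> emit 'n', reset
Bit 4: prefix='0' (no match yet)
Bit 5: prefix='00' (no match yet)
Bit 6: prefix='001' (no match yet)
Bit 7: prefix='0010' -> emit 'a', reset
Bit 8: prefix='0' (no match yet)
Bit 9: prefix='00' (no match yet)
Bit 10: prefix='000' -> emit 'j', reset
Bit 11: prefix='0' (no match yet)
Bit 12: prefix='00' (no match yet)
Bit 13: prefix='001' (no match yet)
Bit 14: prefix='0010' -> emit 'a', reset
Bit 15: prefix='0' (no match yet)
Bit 16: prefix='00' (no match yet)
Bit 17: prefix='001' (no match yet)
Bit 18: prefix='0010' -> emit 'a', reset
Bit 19: prefix='1' -> emit 'c', reset
Bit 20: prefix='0' (no match yet)
Bit 21: prefix='00' (no match yet)
Bit 22: prefix='001' (no match yet)
Bit 23: prefix='0011' -> emit 'n', reset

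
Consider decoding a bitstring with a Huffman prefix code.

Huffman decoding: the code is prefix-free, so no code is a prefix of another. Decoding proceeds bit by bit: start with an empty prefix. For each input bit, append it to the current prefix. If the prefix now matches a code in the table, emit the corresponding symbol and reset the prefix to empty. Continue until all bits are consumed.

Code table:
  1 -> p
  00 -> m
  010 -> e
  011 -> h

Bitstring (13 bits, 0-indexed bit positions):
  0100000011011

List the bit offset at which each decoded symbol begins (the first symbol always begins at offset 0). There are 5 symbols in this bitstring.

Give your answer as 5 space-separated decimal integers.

Bit 0: prefix='0' (no match yet)
Bit 1: prefix='01' (no match yet)
Bit 2: prefix='010' -> emit 'e', reset
Bit 3: prefix='0' (no match yet)
Bit 4: prefix='00' -> emit 'm', reset
Bit 5: prefix='0' (no match yet)
Bit 6: prefix='00' -> emit 'm', reset
Bit 7: prefix='0' (no match yet)
Bit 8: prefix='01' (no match yet)
Bit 9: prefix='011' -> emit 'h', reset
Bit 10: prefix='0' (no match yet)
Bit 11: prefix='01' (no match yet)
Bit 12: prefix='011' -> emit 'h', reset

Answer: 0 3 5 7 10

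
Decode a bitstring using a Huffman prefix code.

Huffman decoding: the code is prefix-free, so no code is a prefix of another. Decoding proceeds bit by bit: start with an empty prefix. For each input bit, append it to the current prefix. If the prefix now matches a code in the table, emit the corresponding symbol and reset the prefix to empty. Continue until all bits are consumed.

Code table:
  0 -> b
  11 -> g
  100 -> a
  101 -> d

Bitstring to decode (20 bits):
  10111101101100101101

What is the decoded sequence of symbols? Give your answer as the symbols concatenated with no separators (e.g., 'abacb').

Bit 0: prefix='1' (no match yet)
Bit 1: prefix='10' (no match yet)
Bit 2: prefix='101' -> emit 'd', reset
Bit 3: prefix='1' (no match yet)
Bit 4: prefix='11' -> emit 'g', reset
Bit 5: prefix='1' (no match yet)
Bit 6: prefix='10' (no match yet)
Bit 7: prefix='101' -> emit 'd', reset
Bit 8: prefix='1' (no match yet)
Bit 9: prefix='10' (no match yet)
Bit 10: prefix='101' -> emit 'd', reset
Bit 11: prefix='1' (no match yet)
Bit 12: prefix='10' (no match yet)
Bit 13: prefix='100' -> emit 'a', reset
Bit 14: prefix='1' (no match yet)
Bit 15: prefix='10' (no match yet)
Bit 16: prefix='101' -> emit 'd', reset
Bit 17: prefix='1' (no match yet)
Bit 18: prefix='10' (no match yet)
Bit 19: prefix='101' -> emit 'd', reset

Answer: dgddadd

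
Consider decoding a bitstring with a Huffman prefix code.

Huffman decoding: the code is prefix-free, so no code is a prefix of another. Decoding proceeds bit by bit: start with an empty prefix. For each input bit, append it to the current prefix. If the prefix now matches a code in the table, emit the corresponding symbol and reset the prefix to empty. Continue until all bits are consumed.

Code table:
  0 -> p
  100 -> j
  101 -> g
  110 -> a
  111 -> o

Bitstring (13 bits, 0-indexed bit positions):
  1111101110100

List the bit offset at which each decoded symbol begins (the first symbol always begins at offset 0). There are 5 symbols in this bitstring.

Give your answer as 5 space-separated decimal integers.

Answer: 0 3 6 9 10

Derivation:
Bit 0: prefix='1' (no match yet)
Bit 1: prefix='11' (no match yet)
Bit 2: prefix='111' -> emit 'o', reset
Bit 3: prefix='1' (no match yet)
Bit 4: prefix='11' (no match yet)
Bit 5: prefix='110' -> emit 'a', reset
Bit 6: prefix='1' (no match yet)
Bit 7: prefix='11' (no match yet)
Bit 8: prefix='111' -> emit 'o', reset
Bit 9: prefix='0' -> emit 'p', reset
Bit 10: prefix='1' (no match yet)
Bit 11: prefix='10' (no match yet)
Bit 12: prefix='100' -> emit 'j', reset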